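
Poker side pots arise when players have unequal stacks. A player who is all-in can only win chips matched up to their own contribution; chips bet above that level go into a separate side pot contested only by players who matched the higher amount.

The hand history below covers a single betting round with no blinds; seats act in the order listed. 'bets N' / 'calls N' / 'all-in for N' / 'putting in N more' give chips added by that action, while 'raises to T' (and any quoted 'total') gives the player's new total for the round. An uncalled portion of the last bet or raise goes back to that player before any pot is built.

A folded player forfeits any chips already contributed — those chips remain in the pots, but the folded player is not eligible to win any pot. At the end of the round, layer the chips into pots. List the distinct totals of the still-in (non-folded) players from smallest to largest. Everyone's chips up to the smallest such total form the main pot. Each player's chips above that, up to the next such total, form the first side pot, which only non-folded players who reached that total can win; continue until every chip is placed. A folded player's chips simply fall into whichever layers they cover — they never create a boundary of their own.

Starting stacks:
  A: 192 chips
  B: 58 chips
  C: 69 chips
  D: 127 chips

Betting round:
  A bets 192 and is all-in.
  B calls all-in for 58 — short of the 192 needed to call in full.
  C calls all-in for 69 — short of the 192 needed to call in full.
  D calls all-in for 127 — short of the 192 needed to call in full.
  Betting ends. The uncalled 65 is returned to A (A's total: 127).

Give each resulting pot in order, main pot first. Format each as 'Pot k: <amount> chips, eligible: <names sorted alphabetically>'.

Contributions (after 65 returned to A): A=127, B=58, C=69, D=127
Pot levels (distinct totals of non-folded players): 58, 69, 127
Layer 1-58: 58 each from A, B, C, D = 58*4 = 232 chips; eligible A, B, C, D
Layer 59-69: 11 each from A, C, D = 11*3 = 33 chips; eligible A, C, D
Layer 70-127: 58 each from A, D = 58*2 = 116 chips; eligible A, D

Pot 1: 232 chips, eligible: A, B, C, D
Pot 2: 33 chips, eligible: A, C, D
Pot 3: 116 chips, eligible: A, D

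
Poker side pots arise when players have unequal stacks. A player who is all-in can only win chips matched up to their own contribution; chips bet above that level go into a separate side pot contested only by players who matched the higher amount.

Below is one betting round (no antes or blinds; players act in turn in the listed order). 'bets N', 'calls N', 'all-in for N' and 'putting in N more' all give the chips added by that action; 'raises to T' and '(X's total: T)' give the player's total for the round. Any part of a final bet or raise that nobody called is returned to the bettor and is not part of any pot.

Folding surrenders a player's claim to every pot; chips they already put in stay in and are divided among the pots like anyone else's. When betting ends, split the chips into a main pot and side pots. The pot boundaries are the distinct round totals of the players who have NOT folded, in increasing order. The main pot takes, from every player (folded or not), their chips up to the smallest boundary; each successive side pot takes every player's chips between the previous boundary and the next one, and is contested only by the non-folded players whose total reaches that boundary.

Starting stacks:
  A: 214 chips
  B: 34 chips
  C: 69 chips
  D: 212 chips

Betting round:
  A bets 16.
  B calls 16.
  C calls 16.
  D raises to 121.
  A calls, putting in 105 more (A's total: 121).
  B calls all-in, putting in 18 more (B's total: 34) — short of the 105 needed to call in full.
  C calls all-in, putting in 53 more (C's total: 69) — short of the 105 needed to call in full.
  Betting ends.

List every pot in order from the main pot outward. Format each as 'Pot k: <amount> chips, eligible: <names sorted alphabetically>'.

Pot 1: 136 chips, eligible: A, B, C, D
Pot 2: 105 chips, eligible: A, C, D
Pot 3: 104 chips, eligible: A, D

Derivation:
Contributions: A=121, B=34, C=69, D=121
Pot levels (distinct totals of non-folded players): 34, 69, 121
Layer 1-34: 34 each from A, B, C, D = 34*4 = 136 chips; eligible A, B, C, D
Layer 35-69: 35 each from A, C, D = 35*3 = 105 chips; eligible A, C, D
Layer 70-121: 52 each from A, D = 52*2 = 104 chips; eligible A, D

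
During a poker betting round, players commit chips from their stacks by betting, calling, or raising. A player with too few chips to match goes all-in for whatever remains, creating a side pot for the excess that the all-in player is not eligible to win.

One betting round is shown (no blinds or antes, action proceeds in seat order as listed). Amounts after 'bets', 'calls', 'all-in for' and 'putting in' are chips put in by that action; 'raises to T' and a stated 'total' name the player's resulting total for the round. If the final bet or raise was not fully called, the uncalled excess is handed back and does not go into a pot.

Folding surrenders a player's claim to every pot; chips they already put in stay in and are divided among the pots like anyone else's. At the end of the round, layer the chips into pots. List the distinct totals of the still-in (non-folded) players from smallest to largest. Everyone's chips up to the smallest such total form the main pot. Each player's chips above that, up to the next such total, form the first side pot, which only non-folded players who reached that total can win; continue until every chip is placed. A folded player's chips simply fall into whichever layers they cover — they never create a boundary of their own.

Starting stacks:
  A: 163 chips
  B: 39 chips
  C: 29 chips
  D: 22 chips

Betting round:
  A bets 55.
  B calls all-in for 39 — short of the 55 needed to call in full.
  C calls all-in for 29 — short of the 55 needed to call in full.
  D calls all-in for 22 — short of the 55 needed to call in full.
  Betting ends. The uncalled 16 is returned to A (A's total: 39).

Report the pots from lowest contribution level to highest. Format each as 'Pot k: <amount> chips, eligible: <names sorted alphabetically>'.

Pot 1: 88 chips, eligible: A, B, C, D
Pot 2: 21 chips, eligible: A, B, C
Pot 3: 20 chips, eligible: A, B

Derivation:
Contributions (after 16 returned to A): A=39, B=39, C=29, D=22
Pot levels (distinct totals of non-folded players): 22, 29, 39
Layer 1-22: 22 each from A, B, C, D = 22*4 = 88 chips; eligible A, B, C, D
Layer 23-29: 7 each from A, B, C = 7*3 = 21 chips; eligible A, B, C
Layer 30-39: 10 each from A, B = 10*2 = 20 chips; eligible A, B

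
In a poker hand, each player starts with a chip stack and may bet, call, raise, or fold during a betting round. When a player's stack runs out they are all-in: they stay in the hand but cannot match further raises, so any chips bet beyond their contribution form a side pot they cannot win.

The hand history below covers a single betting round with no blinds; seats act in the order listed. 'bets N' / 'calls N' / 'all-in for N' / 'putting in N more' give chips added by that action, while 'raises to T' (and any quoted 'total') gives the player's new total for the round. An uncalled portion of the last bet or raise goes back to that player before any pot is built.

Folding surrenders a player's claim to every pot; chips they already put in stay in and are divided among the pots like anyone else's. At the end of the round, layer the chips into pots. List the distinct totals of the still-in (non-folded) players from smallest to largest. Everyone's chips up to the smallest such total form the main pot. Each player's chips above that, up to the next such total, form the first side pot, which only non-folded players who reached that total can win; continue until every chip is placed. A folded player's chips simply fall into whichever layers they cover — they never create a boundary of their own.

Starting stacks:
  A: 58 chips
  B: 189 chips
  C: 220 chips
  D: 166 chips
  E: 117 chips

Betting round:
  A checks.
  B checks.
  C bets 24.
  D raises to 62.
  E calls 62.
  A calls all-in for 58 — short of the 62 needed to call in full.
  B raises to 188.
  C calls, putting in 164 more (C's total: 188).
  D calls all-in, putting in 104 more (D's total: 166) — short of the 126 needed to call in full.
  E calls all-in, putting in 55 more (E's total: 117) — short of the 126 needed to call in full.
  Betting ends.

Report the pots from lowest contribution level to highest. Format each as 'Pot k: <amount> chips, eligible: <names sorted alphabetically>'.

Pot 1: 290 chips, eligible: A, B, C, D, E
Pot 2: 236 chips, eligible: B, C, D, E
Pot 3: 147 chips, eligible: B, C, D
Pot 4: 44 chips, eligible: B, C

Derivation:
Contributions: A=58, B=188, C=188, D=166, E=117
Pot levels (distinct totals of non-folded players): 58, 117, 166, 188
Layer 1-58: 58 each from A, B, C, D, E = 58*5 = 290 chips; eligible A, B, C, D, E
Layer 59-117: 59 each from B, C, D, E = 59*4 = 236 chips; eligible B, C, D, E
Layer 118-166: 49 each from B, C, D = 49*3 = 147 chips; eligible B, C, D
Layer 167-188: 22 each from B, C = 22*2 = 44 chips; eligible B, C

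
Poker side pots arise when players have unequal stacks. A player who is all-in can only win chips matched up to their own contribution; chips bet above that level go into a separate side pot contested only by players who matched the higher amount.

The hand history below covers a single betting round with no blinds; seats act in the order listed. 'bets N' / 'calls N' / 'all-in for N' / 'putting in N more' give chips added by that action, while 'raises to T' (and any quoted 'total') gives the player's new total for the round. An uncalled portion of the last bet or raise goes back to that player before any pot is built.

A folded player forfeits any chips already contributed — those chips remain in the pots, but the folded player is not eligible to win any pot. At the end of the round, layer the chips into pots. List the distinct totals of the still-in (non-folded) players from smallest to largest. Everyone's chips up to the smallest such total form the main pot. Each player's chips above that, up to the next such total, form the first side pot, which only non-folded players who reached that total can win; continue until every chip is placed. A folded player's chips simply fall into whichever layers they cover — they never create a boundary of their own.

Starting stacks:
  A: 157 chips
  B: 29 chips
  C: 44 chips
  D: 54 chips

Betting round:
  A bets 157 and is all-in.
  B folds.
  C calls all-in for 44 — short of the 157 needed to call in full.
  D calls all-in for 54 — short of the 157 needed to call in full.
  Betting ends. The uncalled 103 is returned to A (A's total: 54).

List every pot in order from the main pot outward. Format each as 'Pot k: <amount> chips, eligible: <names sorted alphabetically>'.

Contributions (after 103 returned to A): A=54, C=44, D=54
Folded: B
Pot levels (distinct totals of non-folded players): 44, 54
Layer 1-44: 44 each from A, C, D = 44*3 = 132 chips; eligible A, C, D
Layer 45-54: 10 each from A, D = 10*2 = 20 chips; eligible A, D

Pot 1: 132 chips, eligible: A, C, D
Pot 2: 20 chips, eligible: A, D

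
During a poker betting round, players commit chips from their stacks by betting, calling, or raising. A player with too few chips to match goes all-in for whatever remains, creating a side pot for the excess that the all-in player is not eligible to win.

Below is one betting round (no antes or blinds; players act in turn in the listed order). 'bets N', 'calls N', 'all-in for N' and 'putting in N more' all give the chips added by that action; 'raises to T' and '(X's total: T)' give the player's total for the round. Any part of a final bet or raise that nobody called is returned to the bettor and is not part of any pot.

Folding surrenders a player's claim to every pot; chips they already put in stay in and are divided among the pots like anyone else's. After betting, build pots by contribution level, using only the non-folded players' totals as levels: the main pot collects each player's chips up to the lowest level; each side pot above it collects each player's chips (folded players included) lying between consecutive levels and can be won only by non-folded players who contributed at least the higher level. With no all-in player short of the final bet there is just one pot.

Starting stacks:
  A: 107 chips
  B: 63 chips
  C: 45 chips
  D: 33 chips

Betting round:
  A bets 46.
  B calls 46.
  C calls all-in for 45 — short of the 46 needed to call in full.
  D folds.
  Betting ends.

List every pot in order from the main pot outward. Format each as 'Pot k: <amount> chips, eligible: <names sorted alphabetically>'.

Pot 1: 135 chips, eligible: A, B, C
Pot 2: 2 chips, eligible: A, B

Derivation:
Contributions: A=46, B=46, C=45
Folded: D
Pot levels (distinct totals of non-folded players): 45, 46
Layer 1-45: 45 each from A, B, C = 45*3 = 135 chips; eligible A, B, C
Layer 46-46: 1 each from A, B = 1*2 = 2 chips; eligible A, B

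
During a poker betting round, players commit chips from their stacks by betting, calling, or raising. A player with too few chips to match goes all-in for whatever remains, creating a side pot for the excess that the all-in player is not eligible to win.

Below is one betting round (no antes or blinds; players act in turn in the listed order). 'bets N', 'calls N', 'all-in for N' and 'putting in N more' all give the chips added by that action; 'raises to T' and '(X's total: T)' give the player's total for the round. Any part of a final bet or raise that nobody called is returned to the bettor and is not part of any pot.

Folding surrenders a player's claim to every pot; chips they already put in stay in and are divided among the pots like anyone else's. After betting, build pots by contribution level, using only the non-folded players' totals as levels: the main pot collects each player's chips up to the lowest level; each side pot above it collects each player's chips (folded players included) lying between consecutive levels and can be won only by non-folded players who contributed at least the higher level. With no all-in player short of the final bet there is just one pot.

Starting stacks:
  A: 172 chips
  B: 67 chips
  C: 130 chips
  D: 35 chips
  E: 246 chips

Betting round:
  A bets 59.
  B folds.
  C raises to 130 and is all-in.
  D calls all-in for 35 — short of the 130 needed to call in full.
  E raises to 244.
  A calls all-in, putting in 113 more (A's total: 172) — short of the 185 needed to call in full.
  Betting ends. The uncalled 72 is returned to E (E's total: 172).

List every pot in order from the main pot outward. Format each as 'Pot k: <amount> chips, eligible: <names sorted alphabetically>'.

Pot 1: 140 chips, eligible: A, C, D, E
Pot 2: 285 chips, eligible: A, C, E
Pot 3: 84 chips, eligible: A, E

Derivation:
Contributions (after 72 returned to E): A=172, C=130, D=35, E=172
Folded: B
Pot levels (distinct totals of non-folded players): 35, 130, 172
Layer 1-35: 35 each from A, C, D, E = 35*4 = 140 chips; eligible A, C, D, E
Layer 36-130: 95 each from A, C, E = 95*3 = 285 chips; eligible A, C, E
Layer 131-172: 42 each from A, E = 42*2 = 84 chips; eligible A, E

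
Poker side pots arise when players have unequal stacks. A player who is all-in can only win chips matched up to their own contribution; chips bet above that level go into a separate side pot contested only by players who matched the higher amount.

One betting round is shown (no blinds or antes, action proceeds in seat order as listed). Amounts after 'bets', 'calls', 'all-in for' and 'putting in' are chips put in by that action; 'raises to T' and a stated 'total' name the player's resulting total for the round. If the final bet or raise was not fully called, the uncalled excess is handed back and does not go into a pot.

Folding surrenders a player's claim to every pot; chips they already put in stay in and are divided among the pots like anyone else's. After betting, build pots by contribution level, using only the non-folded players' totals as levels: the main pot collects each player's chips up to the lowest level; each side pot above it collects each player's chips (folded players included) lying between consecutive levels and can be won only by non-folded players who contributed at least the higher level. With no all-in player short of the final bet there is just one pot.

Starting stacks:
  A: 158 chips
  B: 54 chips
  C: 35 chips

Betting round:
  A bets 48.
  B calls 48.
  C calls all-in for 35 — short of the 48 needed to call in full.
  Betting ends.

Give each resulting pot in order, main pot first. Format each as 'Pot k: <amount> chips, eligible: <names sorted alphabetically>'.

Pot 1: 105 chips, eligible: A, B, C
Pot 2: 26 chips, eligible: A, B

Derivation:
Contributions: A=48, B=48, C=35
Pot levels (distinct totals of non-folded players): 35, 48
Layer 1-35: 35 each from A, B, C = 35*3 = 105 chips; eligible A, B, C
Layer 36-48: 13 each from A, B = 13*2 = 26 chips; eligible A, B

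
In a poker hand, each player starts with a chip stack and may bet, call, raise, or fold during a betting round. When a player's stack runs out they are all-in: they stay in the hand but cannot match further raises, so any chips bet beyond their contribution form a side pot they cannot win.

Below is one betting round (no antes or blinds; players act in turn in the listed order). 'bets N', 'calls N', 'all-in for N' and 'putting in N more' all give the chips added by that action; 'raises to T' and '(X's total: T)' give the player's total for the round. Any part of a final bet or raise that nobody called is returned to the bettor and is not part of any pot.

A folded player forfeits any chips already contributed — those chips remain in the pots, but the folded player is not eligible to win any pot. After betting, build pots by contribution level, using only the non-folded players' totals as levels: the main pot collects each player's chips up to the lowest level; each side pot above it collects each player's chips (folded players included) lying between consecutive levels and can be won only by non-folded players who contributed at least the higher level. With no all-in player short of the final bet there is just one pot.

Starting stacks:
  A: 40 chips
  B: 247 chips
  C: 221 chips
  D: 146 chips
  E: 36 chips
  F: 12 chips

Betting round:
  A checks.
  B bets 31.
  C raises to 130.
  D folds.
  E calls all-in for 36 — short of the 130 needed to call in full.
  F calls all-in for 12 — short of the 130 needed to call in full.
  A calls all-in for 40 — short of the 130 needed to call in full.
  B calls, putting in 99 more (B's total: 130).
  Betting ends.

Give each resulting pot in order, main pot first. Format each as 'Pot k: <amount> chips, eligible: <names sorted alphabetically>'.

Contributions: A=40, B=130, C=130, E=36, F=12
Folded: D
Pot levels (distinct totals of non-folded players): 12, 36, 40, 130
Layer 1-12: 12 each from A, B, C, E, F = 12*5 = 60 chips; eligible A, B, C, E, F
Layer 13-36: 24 each from A, B, C, E = 24*4 = 96 chips; eligible A, B, C, E
Layer 37-40: 4 each from A, B, C = 4*3 = 12 chips; eligible A, B, C
Layer 41-130: 90 each from B, C = 90*2 = 180 chips; eligible B, C

Pot 1: 60 chips, eligible: A, B, C, E, F
Pot 2: 96 chips, eligible: A, B, C, E
Pot 3: 12 chips, eligible: A, B, C
Pot 4: 180 chips, eligible: B, C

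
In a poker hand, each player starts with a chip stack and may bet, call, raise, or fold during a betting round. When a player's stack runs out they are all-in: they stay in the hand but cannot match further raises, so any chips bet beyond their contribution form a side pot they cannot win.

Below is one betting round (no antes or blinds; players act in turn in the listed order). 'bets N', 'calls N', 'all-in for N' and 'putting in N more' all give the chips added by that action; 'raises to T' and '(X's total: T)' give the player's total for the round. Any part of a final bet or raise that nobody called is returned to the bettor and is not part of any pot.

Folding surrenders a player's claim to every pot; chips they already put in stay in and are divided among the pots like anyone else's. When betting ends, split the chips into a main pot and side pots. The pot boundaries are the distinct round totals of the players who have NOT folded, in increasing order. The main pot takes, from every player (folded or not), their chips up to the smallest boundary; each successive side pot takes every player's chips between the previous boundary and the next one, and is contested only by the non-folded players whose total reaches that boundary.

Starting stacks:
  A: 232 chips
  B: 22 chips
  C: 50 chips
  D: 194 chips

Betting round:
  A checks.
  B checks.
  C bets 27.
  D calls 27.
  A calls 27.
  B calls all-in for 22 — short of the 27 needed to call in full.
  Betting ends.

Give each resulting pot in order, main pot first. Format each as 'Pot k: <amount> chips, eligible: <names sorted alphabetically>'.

Contributions: A=27, B=22, C=27, D=27
Pot levels (distinct totals of non-folded players): 22, 27
Layer 1-22: 22 each from A, B, C, D = 22*4 = 88 chips; eligible A, B, C, D
Layer 23-27: 5 each from A, C, D = 5*3 = 15 chips; eligible A, C, D

Pot 1: 88 chips, eligible: A, B, C, D
Pot 2: 15 chips, eligible: A, C, D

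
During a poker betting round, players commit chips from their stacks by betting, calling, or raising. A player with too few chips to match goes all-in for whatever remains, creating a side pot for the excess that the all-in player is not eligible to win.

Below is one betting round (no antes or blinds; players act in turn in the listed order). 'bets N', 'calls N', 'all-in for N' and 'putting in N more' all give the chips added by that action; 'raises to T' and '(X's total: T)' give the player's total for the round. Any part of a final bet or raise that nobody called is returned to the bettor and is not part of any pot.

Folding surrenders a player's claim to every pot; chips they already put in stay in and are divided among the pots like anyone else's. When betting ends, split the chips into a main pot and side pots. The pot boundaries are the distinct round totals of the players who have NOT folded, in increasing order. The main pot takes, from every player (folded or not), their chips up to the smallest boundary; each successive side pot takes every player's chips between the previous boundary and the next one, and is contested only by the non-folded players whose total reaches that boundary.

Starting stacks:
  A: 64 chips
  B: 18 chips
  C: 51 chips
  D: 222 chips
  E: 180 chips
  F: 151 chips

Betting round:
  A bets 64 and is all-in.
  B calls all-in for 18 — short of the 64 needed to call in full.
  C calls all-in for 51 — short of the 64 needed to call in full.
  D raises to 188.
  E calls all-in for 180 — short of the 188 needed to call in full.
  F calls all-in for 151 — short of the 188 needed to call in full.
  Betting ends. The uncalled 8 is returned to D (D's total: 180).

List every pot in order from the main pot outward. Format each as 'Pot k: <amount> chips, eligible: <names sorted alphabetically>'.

Pot 1: 108 chips, eligible: A, B, C, D, E, F
Pot 2: 165 chips, eligible: A, C, D, E, F
Pot 3: 52 chips, eligible: A, D, E, F
Pot 4: 261 chips, eligible: D, E, F
Pot 5: 58 chips, eligible: D, E

Derivation:
Contributions (after 8 returned to D): A=64, B=18, C=51, D=180, E=180, F=151
Pot levels (distinct totals of non-folded players): 18, 51, 64, 151, 180
Layer 1-18: 18 each from A, B, C, D, E, F = 18*6 = 108 chips; eligible A, B, C, D, E, F
Layer 19-51: 33 each from A, C, D, E, F = 33*5 = 165 chips; eligible A, C, D, E, F
Layer 52-64: 13 each from A, D, E, F = 13*4 = 52 chips; eligible A, D, E, F
Layer 65-151: 87 each from D, E, F = 87*3 = 261 chips; eligible D, E, F
Layer 152-180: 29 each from D, E = 29*2 = 58 chips; eligible D, E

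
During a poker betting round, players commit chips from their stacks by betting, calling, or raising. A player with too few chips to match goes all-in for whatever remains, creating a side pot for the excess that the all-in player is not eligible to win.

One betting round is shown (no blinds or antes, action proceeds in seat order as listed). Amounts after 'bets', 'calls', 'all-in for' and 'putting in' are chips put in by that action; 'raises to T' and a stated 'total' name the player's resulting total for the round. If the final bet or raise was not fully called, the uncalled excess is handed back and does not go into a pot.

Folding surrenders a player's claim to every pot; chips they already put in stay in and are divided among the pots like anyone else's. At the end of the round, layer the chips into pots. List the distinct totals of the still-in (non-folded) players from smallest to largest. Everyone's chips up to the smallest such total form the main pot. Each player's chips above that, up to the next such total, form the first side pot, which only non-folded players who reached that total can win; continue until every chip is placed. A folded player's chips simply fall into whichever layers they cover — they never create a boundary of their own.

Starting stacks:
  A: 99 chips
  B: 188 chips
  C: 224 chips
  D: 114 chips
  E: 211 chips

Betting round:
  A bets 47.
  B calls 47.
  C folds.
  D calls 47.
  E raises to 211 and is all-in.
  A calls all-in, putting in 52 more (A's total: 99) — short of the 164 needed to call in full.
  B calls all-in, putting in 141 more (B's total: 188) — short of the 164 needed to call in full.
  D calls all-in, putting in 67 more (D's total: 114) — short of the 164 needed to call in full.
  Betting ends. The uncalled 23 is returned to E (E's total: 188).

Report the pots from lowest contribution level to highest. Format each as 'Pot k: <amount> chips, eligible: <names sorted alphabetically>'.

Contributions (after 23 returned to E): A=99, B=188, D=114, E=188
Folded: C
Pot levels (distinct totals of non-folded players): 99, 114, 188
Layer 1-99: 99 each from A, B, D, E = 99*4 = 396 chips; eligible A, B, D, E
Layer 100-114: 15 each from B, D, E = 15*3 = 45 chips; eligible B, D, E
Layer 115-188: 74 each from B, E = 74*2 = 148 chips; eligible B, E

Pot 1: 396 chips, eligible: A, B, D, E
Pot 2: 45 chips, eligible: B, D, E
Pot 3: 148 chips, eligible: B, E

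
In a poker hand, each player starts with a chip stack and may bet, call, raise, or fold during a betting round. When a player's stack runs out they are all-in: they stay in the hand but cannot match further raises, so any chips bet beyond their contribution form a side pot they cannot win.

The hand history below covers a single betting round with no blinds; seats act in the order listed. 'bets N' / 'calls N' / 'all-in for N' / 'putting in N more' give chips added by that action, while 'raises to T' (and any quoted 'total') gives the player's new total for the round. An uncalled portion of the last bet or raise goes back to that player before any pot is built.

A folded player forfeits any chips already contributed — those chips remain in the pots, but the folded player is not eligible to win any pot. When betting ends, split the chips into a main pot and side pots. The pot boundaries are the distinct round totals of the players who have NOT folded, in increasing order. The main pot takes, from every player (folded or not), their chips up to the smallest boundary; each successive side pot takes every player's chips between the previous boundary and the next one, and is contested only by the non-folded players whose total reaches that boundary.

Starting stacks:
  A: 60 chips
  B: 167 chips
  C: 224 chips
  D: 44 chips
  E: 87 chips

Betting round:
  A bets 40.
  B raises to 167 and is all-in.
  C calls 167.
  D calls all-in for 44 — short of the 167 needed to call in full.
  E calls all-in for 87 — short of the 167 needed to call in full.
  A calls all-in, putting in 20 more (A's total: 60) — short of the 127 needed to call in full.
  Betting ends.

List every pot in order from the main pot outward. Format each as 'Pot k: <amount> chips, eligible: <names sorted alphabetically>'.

Pot 1: 220 chips, eligible: A, B, C, D, E
Pot 2: 64 chips, eligible: A, B, C, E
Pot 3: 81 chips, eligible: B, C, E
Pot 4: 160 chips, eligible: B, C

Derivation:
Contributions: A=60, B=167, C=167, D=44, E=87
Pot levels (distinct totals of non-folded players): 44, 60, 87, 167
Layer 1-44: 44 each from A, B, C, D, E = 44*5 = 220 chips; eligible A, B, C, D, E
Layer 45-60: 16 each from A, B, C, E = 16*4 = 64 chips; eligible A, B, C, E
Layer 61-87: 27 each from B, C, E = 27*3 = 81 chips; eligible B, C, E
Layer 88-167: 80 each from B, C = 80*2 = 160 chips; eligible B, C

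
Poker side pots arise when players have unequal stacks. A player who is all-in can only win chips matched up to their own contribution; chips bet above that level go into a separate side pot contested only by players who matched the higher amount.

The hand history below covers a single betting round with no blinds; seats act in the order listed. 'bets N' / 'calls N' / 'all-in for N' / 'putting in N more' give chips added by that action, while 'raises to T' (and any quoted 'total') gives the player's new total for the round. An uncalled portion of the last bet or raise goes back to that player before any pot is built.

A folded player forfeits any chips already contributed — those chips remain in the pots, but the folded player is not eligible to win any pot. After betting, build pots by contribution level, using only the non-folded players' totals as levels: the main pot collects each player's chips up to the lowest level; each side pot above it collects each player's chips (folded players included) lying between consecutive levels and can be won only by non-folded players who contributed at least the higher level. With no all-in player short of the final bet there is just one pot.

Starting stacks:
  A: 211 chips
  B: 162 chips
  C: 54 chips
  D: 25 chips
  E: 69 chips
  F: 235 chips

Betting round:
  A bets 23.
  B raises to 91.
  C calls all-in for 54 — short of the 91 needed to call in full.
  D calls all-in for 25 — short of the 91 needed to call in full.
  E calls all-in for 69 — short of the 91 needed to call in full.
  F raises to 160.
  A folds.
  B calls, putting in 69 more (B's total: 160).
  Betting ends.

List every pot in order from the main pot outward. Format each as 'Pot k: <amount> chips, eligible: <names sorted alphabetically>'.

Contributions: A=23, B=160, C=54, D=25, E=69, F=160
Folded: A
Pot levels (distinct totals of non-folded players): 25, 54, 69, 160
Layer 1-25: A 23 + B 25 + C 25 + D 25 + E 25 + F 25 = 148 chips; eligible B, C, D, E, F
Layer 26-54: 29 each from B, C, E, F = 29*4 = 116 chips; eligible B, C, E, F
Layer 55-69: 15 each from B, E, F = 15*3 = 45 chips; eligible B, E, F
Layer 70-160: 91 each from B, F = 91*2 = 182 chips; eligible B, F

Pot 1: 148 chips, eligible: B, C, D, E, F
Pot 2: 116 chips, eligible: B, C, E, F
Pot 3: 45 chips, eligible: B, E, F
Pot 4: 182 chips, eligible: B, F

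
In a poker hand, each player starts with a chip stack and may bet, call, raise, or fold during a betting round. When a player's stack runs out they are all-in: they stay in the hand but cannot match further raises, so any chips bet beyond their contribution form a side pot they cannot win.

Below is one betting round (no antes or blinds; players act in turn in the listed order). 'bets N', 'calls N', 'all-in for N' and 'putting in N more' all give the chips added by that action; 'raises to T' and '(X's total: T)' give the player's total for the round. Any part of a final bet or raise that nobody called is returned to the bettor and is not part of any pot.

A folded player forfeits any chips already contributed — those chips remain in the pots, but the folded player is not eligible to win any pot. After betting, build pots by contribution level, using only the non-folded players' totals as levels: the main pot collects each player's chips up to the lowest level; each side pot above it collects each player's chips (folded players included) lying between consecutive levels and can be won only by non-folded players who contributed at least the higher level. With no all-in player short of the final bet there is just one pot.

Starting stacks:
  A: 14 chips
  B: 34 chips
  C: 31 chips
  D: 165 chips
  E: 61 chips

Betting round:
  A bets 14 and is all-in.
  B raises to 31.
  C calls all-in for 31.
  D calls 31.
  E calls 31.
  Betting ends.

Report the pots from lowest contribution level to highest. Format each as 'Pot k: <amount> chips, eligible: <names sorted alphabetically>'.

Contributions: A=14, B=31, C=31, D=31, E=31
Pot levels (distinct totals of non-folded players): 14, 31
Layer 1-14: 14 each from A, B, C, D, E = 14*5 = 70 chips; eligible A, B, C, D, E
Layer 15-31: 17 each from B, C, D, E = 17*4 = 68 chips; eligible B, C, D, E

Pot 1: 70 chips, eligible: A, B, C, D, E
Pot 2: 68 chips, eligible: B, C, D, E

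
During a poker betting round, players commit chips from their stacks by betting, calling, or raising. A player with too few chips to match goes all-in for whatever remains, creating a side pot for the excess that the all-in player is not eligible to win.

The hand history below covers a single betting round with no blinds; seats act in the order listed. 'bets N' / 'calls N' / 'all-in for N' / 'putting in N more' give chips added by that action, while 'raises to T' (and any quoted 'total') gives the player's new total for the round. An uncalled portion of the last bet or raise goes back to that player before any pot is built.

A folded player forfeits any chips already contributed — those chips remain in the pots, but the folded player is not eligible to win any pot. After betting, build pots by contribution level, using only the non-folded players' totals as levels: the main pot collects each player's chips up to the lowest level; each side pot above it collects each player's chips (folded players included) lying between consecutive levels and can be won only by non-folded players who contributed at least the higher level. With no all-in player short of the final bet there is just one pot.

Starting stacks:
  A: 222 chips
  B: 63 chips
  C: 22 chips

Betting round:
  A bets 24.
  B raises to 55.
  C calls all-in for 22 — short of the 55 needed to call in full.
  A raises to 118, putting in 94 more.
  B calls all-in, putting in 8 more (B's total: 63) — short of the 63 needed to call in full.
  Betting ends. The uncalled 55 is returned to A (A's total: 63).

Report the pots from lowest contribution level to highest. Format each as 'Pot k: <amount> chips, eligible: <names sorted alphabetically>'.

Pot 1: 66 chips, eligible: A, B, C
Pot 2: 82 chips, eligible: A, B

Derivation:
Contributions (after 55 returned to A): A=63, B=63, C=22
Pot levels (distinct totals of non-folded players): 22, 63
Layer 1-22: 22 each from A, B, C = 22*3 = 66 chips; eligible A, B, C
Layer 23-63: 41 each from A, B = 41*2 = 82 chips; eligible A, B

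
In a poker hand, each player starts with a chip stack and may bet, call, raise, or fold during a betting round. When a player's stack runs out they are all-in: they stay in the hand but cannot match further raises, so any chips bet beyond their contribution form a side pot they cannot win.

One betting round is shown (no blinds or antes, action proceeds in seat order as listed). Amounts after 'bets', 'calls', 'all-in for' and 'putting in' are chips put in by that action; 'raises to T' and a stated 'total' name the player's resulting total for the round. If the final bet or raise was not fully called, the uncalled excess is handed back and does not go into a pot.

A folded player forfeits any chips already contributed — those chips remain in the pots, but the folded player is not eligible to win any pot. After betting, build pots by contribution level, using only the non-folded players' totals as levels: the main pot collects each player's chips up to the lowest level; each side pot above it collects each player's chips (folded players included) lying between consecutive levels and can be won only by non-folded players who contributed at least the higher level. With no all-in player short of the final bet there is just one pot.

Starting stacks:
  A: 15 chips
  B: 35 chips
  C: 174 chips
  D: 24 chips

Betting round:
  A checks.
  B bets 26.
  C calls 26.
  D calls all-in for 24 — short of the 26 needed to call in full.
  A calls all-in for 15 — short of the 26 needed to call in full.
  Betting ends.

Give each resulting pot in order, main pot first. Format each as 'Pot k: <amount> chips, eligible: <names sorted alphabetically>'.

Contributions: A=15, B=26, C=26, D=24
Pot levels (distinct totals of non-folded players): 15, 24, 26
Layer 1-15: 15 each from A, B, C, D = 15*4 = 60 chips; eligible A, B, C, D
Layer 16-24: 9 each from B, C, D = 9*3 = 27 chips; eligible B, C, D
Layer 25-26: 2 each from B, C = 2*2 = 4 chips; eligible B, C

Pot 1: 60 chips, eligible: A, B, C, D
Pot 2: 27 chips, eligible: B, C, D
Pot 3: 4 chips, eligible: B, C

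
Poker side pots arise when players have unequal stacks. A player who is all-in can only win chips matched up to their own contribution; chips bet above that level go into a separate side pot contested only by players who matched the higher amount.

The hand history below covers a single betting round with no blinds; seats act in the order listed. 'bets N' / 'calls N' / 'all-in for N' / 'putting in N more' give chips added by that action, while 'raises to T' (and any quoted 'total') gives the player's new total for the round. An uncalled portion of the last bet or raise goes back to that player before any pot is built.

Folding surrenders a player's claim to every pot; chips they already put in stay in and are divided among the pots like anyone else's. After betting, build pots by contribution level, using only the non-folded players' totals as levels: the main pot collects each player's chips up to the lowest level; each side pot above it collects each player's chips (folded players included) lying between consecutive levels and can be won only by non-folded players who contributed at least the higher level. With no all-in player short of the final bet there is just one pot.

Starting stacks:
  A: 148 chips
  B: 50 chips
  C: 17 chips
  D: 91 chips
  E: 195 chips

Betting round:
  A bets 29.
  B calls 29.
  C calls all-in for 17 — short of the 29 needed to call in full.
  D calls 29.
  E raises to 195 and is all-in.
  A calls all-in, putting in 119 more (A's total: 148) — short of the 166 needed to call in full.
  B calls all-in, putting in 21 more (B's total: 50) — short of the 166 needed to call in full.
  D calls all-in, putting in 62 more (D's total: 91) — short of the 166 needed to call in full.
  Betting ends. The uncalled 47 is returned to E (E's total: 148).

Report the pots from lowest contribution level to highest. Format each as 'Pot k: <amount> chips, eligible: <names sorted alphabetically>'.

Contributions (after 47 returned to E): A=148, B=50, C=17, D=91, E=148
Pot levels (distinct totals of non-folded players): 17, 50, 91, 148
Layer 1-17: 17 each from A, B, C, D, E = 17*5 = 85 chips; eligible A, B, C, D, E
Layer 18-50: 33 each from A, B, D, E = 33*4 = 132 chips; eligible A, B, D, E
Layer 51-91: 41 each from A, D, E = 41*3 = 123 chips; eligible A, D, E
Layer 92-148: 57 each from A, E = 57*2 = 114 chips; eligible A, E

Pot 1: 85 chips, eligible: A, B, C, D, E
Pot 2: 132 chips, eligible: A, B, D, E
Pot 3: 123 chips, eligible: A, D, E
Pot 4: 114 chips, eligible: A, E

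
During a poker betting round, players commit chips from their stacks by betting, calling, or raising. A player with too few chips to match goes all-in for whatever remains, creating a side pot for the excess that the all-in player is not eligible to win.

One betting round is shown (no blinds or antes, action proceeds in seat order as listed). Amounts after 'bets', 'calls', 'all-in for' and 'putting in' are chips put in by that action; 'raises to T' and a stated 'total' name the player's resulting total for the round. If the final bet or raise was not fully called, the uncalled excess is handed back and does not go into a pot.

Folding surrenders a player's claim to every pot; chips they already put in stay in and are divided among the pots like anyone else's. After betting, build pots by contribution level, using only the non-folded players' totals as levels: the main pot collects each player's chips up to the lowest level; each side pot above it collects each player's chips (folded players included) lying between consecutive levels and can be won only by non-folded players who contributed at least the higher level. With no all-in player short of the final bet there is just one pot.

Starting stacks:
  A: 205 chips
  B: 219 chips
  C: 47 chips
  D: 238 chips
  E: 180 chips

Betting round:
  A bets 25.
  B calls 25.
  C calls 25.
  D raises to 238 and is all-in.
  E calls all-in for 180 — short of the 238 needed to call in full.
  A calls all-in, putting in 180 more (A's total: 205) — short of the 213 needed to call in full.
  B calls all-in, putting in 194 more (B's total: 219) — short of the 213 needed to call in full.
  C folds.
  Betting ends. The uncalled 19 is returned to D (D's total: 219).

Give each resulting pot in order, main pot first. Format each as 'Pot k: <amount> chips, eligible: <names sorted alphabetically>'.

Pot 1: 745 chips, eligible: A, B, D, E
Pot 2: 75 chips, eligible: A, B, D
Pot 3: 28 chips, eligible: B, D

Derivation:
Contributions (after 19 returned to D): A=205, B=219, C=25, D=219, E=180
Folded: C
Pot levels (distinct totals of non-folded players): 180, 205, 219
Layer 1-180: A 180 + B 180 + C 25 + D 180 + E 180 = 745 chips; eligible A, B, D, E
Layer 181-205: 25 each from A, B, D = 25*3 = 75 chips; eligible A, B, D
Layer 206-219: 14 each from B, D = 14*2 = 28 chips; eligible B, D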